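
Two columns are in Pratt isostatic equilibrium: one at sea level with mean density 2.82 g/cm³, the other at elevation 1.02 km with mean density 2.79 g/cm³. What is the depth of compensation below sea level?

94.9 km

ρ_ref D = ρ (D + h) → D (ρ_ref − ρ) = ρ h.
D = ρ h/(ρ_ref − ρ) = 2.79 × 1.02 km/(2.82 − 2.79) = 94.9 km.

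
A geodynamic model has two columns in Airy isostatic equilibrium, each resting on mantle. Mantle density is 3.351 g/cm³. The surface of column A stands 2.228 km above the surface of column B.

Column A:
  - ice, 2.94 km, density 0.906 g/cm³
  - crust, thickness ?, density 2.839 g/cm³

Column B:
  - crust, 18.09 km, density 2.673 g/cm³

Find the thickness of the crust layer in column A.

Take the compensation level at the base of the deeper column (depth z_c below the surface of column A) and equate Σ ρ_i t_i down to z_c; mantle fills any gap and the z_c terms cancel.
Column A: 2.94×0.906 + x×2.839 + (z_c − 2.94 − x)×3.351
Column B: 2.228×0 + 18.09×2.673 + (z_c − 2.228 − 18.09)×3.351
The z_c×3.351 term appears on both sides and cancels. Collect the known terms of each column as K = Σ(ρt)_known − 3.351 × (depth of known layers): K_A = 2.66364 − 3.351×2.94 = −7.1883; K_B = 48.35457 − 3.351×(2.228 + 18.09) = −19.731048.
Balance: K_A − x×(3.351 − 2.839) = K_B, so x = (K_A − K_B)/(3.351 − 2.839) = 12.5427/0.512 = 24.5 km.

24.5 km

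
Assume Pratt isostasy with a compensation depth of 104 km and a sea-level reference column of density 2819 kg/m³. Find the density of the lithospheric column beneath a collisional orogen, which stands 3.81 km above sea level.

2720 kg/m³

Pratt balance: ρ_ref D = ρ (D + h).
ρ = ρ_ref D/(D + h) = 2819 × 104 km/(104 km + 3.81 km) = 2720 kg/m³.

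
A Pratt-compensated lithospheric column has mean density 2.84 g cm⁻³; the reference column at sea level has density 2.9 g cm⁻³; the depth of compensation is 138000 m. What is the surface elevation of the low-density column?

2920 m

ρ_ref D = ρ (D + h) → h = D (ρ_ref − ρ)/ρ.
h = 138000 m × (2.9 − 2.84)/2.84 = 2920 m.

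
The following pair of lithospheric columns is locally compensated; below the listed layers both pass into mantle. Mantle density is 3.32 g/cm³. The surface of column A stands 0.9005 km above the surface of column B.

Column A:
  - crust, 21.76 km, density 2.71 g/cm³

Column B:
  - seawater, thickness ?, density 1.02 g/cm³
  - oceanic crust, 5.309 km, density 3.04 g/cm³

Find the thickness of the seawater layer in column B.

3.82 km

Take the compensation level at the base of the deeper column (depth z_c below the surface of column A) and equate Σ ρ_i t_i down to z_c; mantle fills any gap and the z_c terms cancel.
Column A: 21.76×2.71 + (z_c − 21.76)×3.32
Column B: 0.9005×0 + x×1.02 + 5.309×3.04 + (z_c − 0.9005 − 5.309 − x)×3.32
The z_c×3.32 term appears on both sides and cancels. Collect the known terms of each column as K = Σ(ρt)_known − 3.32 × (depth of known layers): K_A = 58.9696 − 3.32×21.76 = −13.2736; K_B = 16.13936 − 3.32×(0.9005 + 5.309) = −4.47618.
Balance: K_A = K_B − x×(3.32 − 1.02), so x = (K_B − K_A)/(3.32 − 1.02) = 8.79742/2.3 = 3.82 km.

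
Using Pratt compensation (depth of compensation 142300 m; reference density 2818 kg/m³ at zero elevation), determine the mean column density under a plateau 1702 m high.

2780 kg/m³

Pratt balance: ρ_ref D = ρ (D + h).
ρ = ρ_ref D/(D + h) = 2818 × 142300 m/(142300 m + 1702 m) = 2780 kg/m³.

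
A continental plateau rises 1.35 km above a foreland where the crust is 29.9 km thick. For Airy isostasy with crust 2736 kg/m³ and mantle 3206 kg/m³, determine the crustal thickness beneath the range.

Root depth r = h ρ_c / (ρ_m − ρ_c) = 1.35 km × 2736 / 470 = 7.859 km.
Total thickness = T + h + r = 29.9 km + 1.35 km + 7.859 km = 39.1 km.

39.1 km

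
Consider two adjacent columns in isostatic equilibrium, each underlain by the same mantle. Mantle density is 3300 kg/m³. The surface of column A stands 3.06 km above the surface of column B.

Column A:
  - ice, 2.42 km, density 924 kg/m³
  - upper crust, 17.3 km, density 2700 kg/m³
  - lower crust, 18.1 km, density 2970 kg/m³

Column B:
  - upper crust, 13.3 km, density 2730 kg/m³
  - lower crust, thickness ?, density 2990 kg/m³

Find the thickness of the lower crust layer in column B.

Take the compensation level at the base of the deeper column (depth z_c below the surface of column A) and equate Σ ρ_i t_i down to z_c; mantle fills any gap and the z_c terms cancel.
Column A: 2.42×924 + 17.3×2700 + 18.1×2970 + (z_c − 37.82)×3300
Column B: 3.06×0 + 13.3×2730 + x×2990 + (z_c − 3.06 − 13.3 − x)×3300
The z_c×3300 term appears on both sides and cancels. Collect the known terms of each column as K = Σ(ρt)_known − 3300 × (depth of known layers): K_A = 102703.08 − 3300×37.82 = −22102.92; K_B = 36309 − 3300×(3.06 + 13.3) = −17679.
Balance: K_A = K_B − x×(3300 − 2990), so x = (K_B − K_A)/(3300 − 2990) = 4423.92/310 = 14.3 km.

14.3 km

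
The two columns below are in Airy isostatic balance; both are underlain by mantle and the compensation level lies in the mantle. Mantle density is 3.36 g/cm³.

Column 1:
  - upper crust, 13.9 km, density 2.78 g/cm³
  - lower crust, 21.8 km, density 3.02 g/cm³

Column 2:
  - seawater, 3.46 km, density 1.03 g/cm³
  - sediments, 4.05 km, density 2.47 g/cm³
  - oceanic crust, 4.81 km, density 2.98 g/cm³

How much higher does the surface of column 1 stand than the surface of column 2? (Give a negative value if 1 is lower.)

0.589 km

For any compensation level in the mantle, the mantle terms cancel and isostasy reduces to e = (Σt_1 − Σt_2) − (Σ(ρt)_1 − Σ(ρt)_2) / ρ_m.
Σt_1 = 35.7 km; Σt_2 = 12.32 km; Σ(ρt)_1 = 104.478; Σ(ρt)_2 = 27.9011 (in km·g/cm³).
e = (35.7 − 12.32) − (104.478 − 27.9011) / 3.36 = 0.589 km.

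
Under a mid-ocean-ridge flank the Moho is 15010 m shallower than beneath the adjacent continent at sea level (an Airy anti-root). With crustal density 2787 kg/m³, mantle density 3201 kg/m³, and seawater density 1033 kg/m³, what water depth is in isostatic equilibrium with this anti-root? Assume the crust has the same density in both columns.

Replacing a thickness d of crust by seawater at the top must be balanced by replacing crust with mantle at the base: d (ρ_c − ρ_w) = a (ρ_m − ρ_c).
d = a (ρ_m − ρ_c)/(ρ_c − ρ_w) = 15010 m × 414/1754 = 3540 m.

3540 m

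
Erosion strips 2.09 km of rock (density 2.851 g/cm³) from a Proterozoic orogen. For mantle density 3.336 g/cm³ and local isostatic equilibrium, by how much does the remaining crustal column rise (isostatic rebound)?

1.79 km

Unloading: uplift u = e ρ_c/ρ_m = 2.09 km × 2.851/3.336 = 1.79 km.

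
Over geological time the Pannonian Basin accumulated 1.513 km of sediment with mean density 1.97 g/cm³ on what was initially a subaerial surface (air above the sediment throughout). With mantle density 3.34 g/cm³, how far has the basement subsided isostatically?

0.892 km

Subaerial load: s = t ρ_sed / ρ_m = 1.513 km × 1.97/3.34 = 0.892 km.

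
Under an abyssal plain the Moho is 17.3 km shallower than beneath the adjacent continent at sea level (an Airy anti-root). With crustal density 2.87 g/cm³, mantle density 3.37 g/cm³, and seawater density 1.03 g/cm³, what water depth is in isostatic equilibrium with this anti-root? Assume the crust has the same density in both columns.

4.7 km

Replacing a thickness d of crust by seawater at the top must be balanced by replacing crust with mantle at the base: d (ρ_c − ρ_w) = a (ρ_m − ρ_c).
d = a (ρ_m − ρ_c)/(ρ_c − ρ_w) = 17.3 km × 0.5/1.84 = 4.7 km.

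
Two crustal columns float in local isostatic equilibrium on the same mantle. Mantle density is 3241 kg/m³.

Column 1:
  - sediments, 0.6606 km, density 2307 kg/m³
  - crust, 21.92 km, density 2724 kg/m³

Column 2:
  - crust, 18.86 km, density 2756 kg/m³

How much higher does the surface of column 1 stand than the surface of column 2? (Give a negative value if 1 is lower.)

For any compensation level in the mantle, the mantle terms cancel and isostasy reduces to e = (Σt_1 − Σt_2) − (Σ(ρt)_1 − Σ(ρt)_2) / ρ_m.
Σt_1 = 22.5806 km; Σt_2 = 18.86 km; Σ(ρt)_1 = 61234.0842; Σ(ρt)_2 = 51978.16 (in km·kg/m³).
e = (22.5806 − 18.86) − (61234.0842 − 51978.16) / 3241 = 0.865 km.

0.865 km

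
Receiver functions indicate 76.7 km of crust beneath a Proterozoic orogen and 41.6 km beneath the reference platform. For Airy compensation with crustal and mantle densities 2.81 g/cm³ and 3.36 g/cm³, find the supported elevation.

Excess crust Δ = 76.7 km − 41.6 km = 35.1 km, split between elevation h and root r with h + r = Δ.
Airy balance ρ_c h = (ρ_m − ρ_c) r gives r = h ρ_c/(ρ_m − ρ_c), so h (1 + ρ_c/(ρ_m − ρ_c)) = Δ, i.e. h = Δ (ρ_m − ρ_c)/ρ_m.
h = 35.1 km × 0.55/3.36 = 5.75 km.

5.75 km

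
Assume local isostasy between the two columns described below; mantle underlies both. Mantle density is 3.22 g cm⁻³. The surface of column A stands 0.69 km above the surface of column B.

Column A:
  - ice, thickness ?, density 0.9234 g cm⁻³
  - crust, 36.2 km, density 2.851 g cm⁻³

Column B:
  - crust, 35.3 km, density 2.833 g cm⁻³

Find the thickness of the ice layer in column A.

Take the compensation level at the base of the deeper column (depth z_c below the surface of column A) and equate Σ ρ_i t_i down to z_c; mantle fills any gap and the z_c terms cancel.
Column A: x×0.9234 + 36.2×2.851 + (z_c − 36.2 − x)×3.22
Column B: 0.69×0 + 35.3×2.833 + (z_c − 0.69 − 35.3)×3.22
The z_c×3.22 term appears on both sides and cancels. Collect the known terms of each column as K = Σ(ρt)_known − 3.22 × (depth of known layers): K_A = 103.2062 − 3.22×36.2 = −13.3578; K_B = 100.0049 − 3.22×(0.69 + 35.3) = −15.8829.
Balance: K_A − x×(3.22 − 0.9234) = K_B, so x = (K_A − K_B)/(3.22 − 0.9234) = 2.5251/2.2966 = 1.1 km.

1.1 km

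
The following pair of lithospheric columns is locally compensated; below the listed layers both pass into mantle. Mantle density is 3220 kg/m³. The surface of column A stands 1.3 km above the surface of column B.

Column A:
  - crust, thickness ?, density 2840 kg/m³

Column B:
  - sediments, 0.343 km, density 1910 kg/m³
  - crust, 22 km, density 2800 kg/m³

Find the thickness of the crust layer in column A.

Take the compensation level at the base of the deeper column (depth z_c below the surface of column A) and equate Σ ρ_i t_i down to z_c; mantle fills any gap and the z_c terms cancel.
Column A: x×2840 + (z_c − 0 − x)×3220
Column B: 1.3×0 + 0.343×1910 + 22×2800 + (z_c − 1.3 − 22.343)×3220
The z_c×3220 term appears on both sides and cancels. Collect the known terms of each column as K = Σ(ρt)_known − 3220 × (depth of known layers): K_A = 0 − 3220×0 = 0; K_B = 62255.13 − 3220×(1.3 + 22.343) = −13875.33.
Balance: K_A − x×(3220 − 2840) = K_B, so x = (K_A − K_B)/(3220 − 2840) = 13875.3/380 = 36.5 km.

36.5 km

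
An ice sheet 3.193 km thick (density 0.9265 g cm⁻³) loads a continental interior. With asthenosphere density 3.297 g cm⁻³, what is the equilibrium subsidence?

0.897 km

In Airy isostatic equilibrium: the ice load ρ_ice t is balanced by mantle displaced below, ρ_m s.
s = t ρ_ice / ρ_m = 3.193 km × 0.9265/3.297 = 0.897 km.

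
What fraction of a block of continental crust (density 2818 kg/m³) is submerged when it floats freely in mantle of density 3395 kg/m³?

83%

Submerged fraction = ρ_obj/ρ_fluid = 2818/3395 = 83%.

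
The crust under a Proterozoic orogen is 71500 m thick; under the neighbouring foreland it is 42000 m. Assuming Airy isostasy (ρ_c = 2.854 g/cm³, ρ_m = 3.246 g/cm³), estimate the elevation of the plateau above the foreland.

3560 m

Excess crust Δ = 71500 m − 42000 m = 29500 m, split between elevation h and root r with h + r = Δ.
Airy balance ρ_c h = (ρ_m − ρ_c) r gives r = h ρ_c/(ρ_m − ρ_c), so h (1 + ρ_c/(ρ_m − ρ_c)) = Δ, i.e. h = Δ (ρ_m − ρ_c)/ρ_m.
h = 29500 m × 0.392/3.246 = 3560 m.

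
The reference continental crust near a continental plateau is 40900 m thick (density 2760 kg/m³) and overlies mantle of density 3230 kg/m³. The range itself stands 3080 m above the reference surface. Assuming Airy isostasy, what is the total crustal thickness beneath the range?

Root depth r = h ρ_c / (ρ_m − ρ_c) = 3080 m × 2760 / 470 = 18090 m.
Total thickness = T + h + r = 40900 m + 3080 m + 18090 m = 62100 m.

62100 m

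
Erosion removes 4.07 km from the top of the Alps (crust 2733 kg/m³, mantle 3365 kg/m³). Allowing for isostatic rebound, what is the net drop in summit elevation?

0.764 km

Rebound u = e ρ_c/ρ_m = 4.07 km × 2733/3365 = 3.306 km.
Net surface drop = e − u = 4.07 km − 3.306 km = e (ρ_m − ρ_c)/ρ_m = 0.764 km.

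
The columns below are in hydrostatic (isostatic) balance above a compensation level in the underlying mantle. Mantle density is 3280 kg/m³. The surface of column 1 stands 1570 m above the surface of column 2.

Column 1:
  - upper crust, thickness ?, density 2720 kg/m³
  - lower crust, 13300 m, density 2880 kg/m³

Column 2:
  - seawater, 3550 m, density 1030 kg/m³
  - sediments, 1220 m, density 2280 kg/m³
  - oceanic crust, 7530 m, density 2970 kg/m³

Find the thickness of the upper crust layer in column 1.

20300 m

Take the compensation level at the base of the deeper column (depth z_c below the surface of column 1) and equate Σ ρ_i t_i down to z_c; mantle fills any gap and the z_c terms cancel.
Column 1: x×2720 + 13300×2880 + (z_c − 13300 − x)×3280
Column 2: 1570×0 + 3550×1030 + 1220×2280 + 7530×2970 + (z_c − 1570 − 12300)×3280
The z_c×3280 term appears on both sides and cancels. Collect the known terms of each column as K = Σ(ρt)_known − 3280 × (depth of known layers): K_1 = 38304000 − 3280×13300 = −5320000; K_2 = 28802200 − 3280×(1570 + 12300) = −16691400.
Balance: K_1 − x×(3280 − 2720) = K_2, so x = (K_1 − K_2)/(3280 − 2720) = 11371400/560 = 20300 m.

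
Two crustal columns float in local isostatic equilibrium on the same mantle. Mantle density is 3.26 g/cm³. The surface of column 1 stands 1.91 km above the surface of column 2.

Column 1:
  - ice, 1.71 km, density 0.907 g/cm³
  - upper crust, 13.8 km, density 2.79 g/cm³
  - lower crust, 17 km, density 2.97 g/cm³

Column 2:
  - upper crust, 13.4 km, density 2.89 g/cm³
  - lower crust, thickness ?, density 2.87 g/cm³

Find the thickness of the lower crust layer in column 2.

10.9 km

Take the compensation level at the base of the deeper column (depth z_c below the surface of column 1) and equate Σ ρ_i t_i down to z_c; mantle fills any gap and the z_c terms cancel.
Column 1: 1.71×0.907 + 13.8×2.79 + 17×2.97 + (z_c − 32.51)×3.26
Column 2: 1.91×0 + 13.4×2.89 + x×2.87 + (z_c − 1.91 − 13.4 − x)×3.26
The z_c×3.26 term appears on both sides and cancels. Collect the known terms of each column as K = Σ(ρt)_known − 3.26 × (depth of known layers): K_1 = 90.54297 − 3.26×32.51 = −15.43963; K_2 = 38.726 − 3.26×(1.91 + 13.4) = −11.1846.
Balance: K_1 = K_2 − x×(3.26 − 2.87), so x = (K_2 − K_1)/(3.26 − 2.87) = 4.25503/0.39 = 10.9 km.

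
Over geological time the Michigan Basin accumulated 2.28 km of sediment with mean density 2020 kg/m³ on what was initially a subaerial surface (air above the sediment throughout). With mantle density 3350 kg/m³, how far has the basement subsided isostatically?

1.37 km

Subaerial load: s = t ρ_sed / ρ_m = 2.28 km × 2020/3350 = 1.37 km.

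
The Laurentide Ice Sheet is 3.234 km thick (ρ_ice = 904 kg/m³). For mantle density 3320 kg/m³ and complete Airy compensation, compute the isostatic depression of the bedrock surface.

Balancing pressure at the compensation depth: the ice load ρ_ice t is balanced by mantle displaced below, ρ_m s.
s = t ρ_ice / ρ_m = 3.234 km × 904/3320 = 0.881 km.

0.881 km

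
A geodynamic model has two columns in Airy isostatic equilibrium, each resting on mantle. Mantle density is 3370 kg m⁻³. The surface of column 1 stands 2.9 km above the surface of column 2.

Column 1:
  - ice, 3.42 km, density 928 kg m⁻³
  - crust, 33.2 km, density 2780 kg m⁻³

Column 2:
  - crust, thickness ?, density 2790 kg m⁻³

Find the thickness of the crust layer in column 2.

31.3 km

Take the compensation level at the base of the deeper column (depth z_c below the surface of column 1) and equate Σ ρ_i t_i down to z_c; mantle fills any gap and the z_c terms cancel.
Column 1: 3.42×928 + 33.2×2780 + (z_c − 36.62)×3370
Column 2: 2.9×0 + x×2790 + (z_c − 2.9 − 0 − x)×3370
The z_c×3370 term appears on both sides and cancels. Collect the known terms of each column as K = Σ(ρt)_known − 3370 × (depth of known layers): K_1 = 95469.76 − 3370×36.62 = −27939.64; K_2 = 0 − 3370×(2.9 + 0) = −9773.
Balance: K_1 = K_2 − x×(3370 − 2790), so x = (K_2 − K_1)/(3370 − 2790) = 18166.6/580 = 31.3 km.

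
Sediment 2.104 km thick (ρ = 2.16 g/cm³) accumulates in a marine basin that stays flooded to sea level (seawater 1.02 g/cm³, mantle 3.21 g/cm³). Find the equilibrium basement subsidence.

Submarine loading: the sediment displaces seawater, and the subsidence is in turn flooded, so s (ρ_m − ρ_w) = t (ρ_sed − ρ_w).
s = 2.104 km × (2.16 − 1.02) / (3.21 − 1.02) = 1.1 km.

1.1 km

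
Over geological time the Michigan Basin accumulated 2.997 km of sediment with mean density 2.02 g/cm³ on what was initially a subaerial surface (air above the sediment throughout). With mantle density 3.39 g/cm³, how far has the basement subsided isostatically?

1.79 km

Subaerial load: s = t ρ_sed / ρ_m = 2.997 km × 2.02/3.39 = 1.79 km.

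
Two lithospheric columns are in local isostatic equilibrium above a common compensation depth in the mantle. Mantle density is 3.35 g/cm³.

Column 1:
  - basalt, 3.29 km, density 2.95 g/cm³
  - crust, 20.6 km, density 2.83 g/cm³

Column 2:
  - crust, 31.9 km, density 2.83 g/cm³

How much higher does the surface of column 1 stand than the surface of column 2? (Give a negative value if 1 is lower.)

For any compensation level in the mantle, the mantle terms cancel and isostasy reduces to e = (Σt_1 − Σt_2) − (Σ(ρt)_1 − Σ(ρt)_2) / ρ_m.
Σt_1 = 23.89 km; Σt_2 = 31.9 km; Σ(ρt)_1 = 68.0035; Σ(ρt)_2 = 90.277 (in km·g/cm³).
e = (23.89 − 31.9) − (68.0035 − 90.277) / 3.35 = −1.36 km.

−1.36 km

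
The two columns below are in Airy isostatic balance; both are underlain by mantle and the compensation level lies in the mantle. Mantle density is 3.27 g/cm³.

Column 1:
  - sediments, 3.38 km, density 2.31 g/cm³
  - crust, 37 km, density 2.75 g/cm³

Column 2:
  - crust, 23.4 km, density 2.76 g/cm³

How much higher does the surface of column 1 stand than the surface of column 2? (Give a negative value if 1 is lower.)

For any compensation level in the mantle, the mantle terms cancel and isostasy reduces to e = (Σt_1 − Σt_2) − (Σ(ρt)_1 − Σ(ρt)_2) / ρ_m.
Σt_1 = 40.38 km; Σt_2 = 23.4 km; Σ(ρt)_1 = 109.5578; Σ(ρt)_2 = 64.584 (in km·g/cm³).
e = (40.38 − 23.4) − (109.5578 − 64.584) / 3.27 = 3.23 km.

3.23 km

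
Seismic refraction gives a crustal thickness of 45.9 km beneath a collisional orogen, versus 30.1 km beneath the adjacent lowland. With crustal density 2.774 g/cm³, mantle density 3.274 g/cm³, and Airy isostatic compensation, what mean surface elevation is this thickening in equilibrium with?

2.41 km

Excess crust Δ = 45.9 km − 30.1 km = 15.8 km, split between elevation h and root r with h + r = Δ.
Airy balance ρ_c h = (ρ_m − ρ_c) r gives r = h ρ_c/(ρ_m − ρ_c), so h (1 + ρ_c/(ρ_m − ρ_c)) = Δ, i.e. h = Δ (ρ_m − ρ_c)/ρ_m.
h = 15.8 km × 0.5/3.274 = 2.41 km.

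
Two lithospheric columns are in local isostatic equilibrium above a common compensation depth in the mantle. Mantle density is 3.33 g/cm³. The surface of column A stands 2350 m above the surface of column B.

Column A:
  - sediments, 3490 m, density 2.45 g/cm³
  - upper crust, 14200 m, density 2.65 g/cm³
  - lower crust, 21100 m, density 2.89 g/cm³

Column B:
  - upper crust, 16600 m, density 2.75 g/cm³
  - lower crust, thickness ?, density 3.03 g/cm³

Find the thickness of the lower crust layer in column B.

15200 m

Take the compensation level at the base of the deeper column (depth z_c below the surface of column A) and equate Σ ρ_i t_i down to z_c; mantle fills any gap and the z_c terms cancel.
Column A: 3490×2.45 + 14200×2.65 + 21100×2.89 + (z_c − 38790)×3.33
Column B: 2350×0 + 16600×2.75 + x×3.03 + (z_c − 2350 − 16600 − x)×3.33
The z_c×3.33 term appears on both sides and cancels. Collect the known terms of each column as K = Σ(ρt)_known − 3.33 × (depth of known layers): K_A = 107159.5 − 3.33×38790 = −22011.2; K_B = 45650 − 3.33×(2350 + 16600) = −17453.5.
Balance: K_A = K_B − x×(3.33 − 3.03), so x = (K_B − K_A)/(3.33 − 3.03) = 4557.7/0.3 = 15200 m.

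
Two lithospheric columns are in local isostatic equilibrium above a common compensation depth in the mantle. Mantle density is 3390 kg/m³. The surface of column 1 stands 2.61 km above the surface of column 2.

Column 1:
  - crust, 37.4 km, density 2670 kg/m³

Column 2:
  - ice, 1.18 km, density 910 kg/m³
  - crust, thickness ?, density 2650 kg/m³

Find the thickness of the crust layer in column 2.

20.5 km

Take the compensation level at the base of the deeper column (depth z_c below the surface of column 1) and equate Σ ρ_i t_i down to z_c; mantle fills any gap and the z_c terms cancel.
Column 1: 37.4×2670 + (z_c − 37.4)×3390
Column 2: 2.61×0 + 1.18×910 + x×2650 + (z_c − 2.61 − 1.18 − x)×3390
The z_c×3390 term appears on both sides and cancels. Collect the known terms of each column as K = Σ(ρt)_known − 3390 × (depth of known layers): K_1 = 99858 − 3390×37.4 = −26928; K_2 = 1073.8 − 3390×(2.61 + 1.18) = −11774.3.
Balance: K_1 = K_2 − x×(3390 − 2650), so x = (K_2 − K_1)/(3390 − 2650) = 15153.7/740 = 20.5 km.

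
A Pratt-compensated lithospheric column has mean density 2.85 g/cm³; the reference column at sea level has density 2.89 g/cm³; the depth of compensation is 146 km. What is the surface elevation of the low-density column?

2.05 km

ρ_ref D = ρ (D + h) → h = D (ρ_ref − ρ)/ρ.
h = 146 km × (2.89 − 2.85)/2.85 = 2.05 km.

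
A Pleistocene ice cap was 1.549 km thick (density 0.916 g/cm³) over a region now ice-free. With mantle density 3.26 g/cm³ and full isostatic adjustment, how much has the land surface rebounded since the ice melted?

0.435 km

Removing the load lets mantle flow back in; uplift u satisfies ρ_ice t = ρ_m u.
u = t ρ_ice/ρ_m = 1.549 km × 0.916/3.26 = 0.435 km.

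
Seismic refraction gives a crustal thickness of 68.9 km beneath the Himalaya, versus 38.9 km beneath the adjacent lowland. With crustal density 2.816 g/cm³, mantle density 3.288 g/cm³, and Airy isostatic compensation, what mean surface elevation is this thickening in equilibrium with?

4.31 km

Excess crust Δ = 68.9 km − 38.9 km = 30 km, split between elevation h and root r with h + r = Δ.
Airy balance ρ_c h = (ρ_m − ρ_c) r gives r = h ρ_c/(ρ_m − ρ_c), so h (1 + ρ_c/(ρ_m − ρ_c)) = Δ, i.e. h = Δ (ρ_m − ρ_c)/ρ_m.
h = 30 km × 0.472/3.288 = 4.31 km.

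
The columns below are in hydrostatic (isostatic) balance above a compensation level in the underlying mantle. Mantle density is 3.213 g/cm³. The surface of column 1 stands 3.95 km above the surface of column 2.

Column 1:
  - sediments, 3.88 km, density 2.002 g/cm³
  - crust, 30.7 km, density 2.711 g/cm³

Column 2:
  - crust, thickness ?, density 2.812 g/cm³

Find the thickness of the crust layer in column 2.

18.5 km

Take the compensation level at the base of the deeper column (depth z_c below the surface of column 1) and equate Σ ρ_i t_i down to z_c; mantle fills any gap and the z_c terms cancel.
Column 1: 3.88×2.002 + 30.7×2.711 + (z_c − 34.58)×3.213
Column 2: 3.95×0 + x×2.812 + (z_c − 3.95 − 0 − x)×3.213
The z_c×3.213 term appears on both sides and cancels. Collect the known terms of each column as K = Σ(ρt)_known − 3.213 × (depth of known layers): K_1 = 90.99546 − 3.213×34.58 = −20.11008; K_2 = 0 − 3.213×(3.95 + 0) = −12.69135.
Balance: K_1 = K_2 − x×(3.213 − 2.812), so x = (K_2 − K_1)/(3.213 − 2.812) = 7.41873/0.401 = 18.5 km.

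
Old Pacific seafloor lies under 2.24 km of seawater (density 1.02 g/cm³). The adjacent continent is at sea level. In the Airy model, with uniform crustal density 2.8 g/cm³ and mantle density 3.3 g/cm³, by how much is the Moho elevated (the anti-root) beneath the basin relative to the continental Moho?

7.97 km

By Archimedes' principle applied to the lithosphere: replacing crust with seawater at the top is compensated by replacing crust with mantle at the base: d (ρ_c − ρ_w) = a (ρ_m − ρ_c).
a = d (ρ_c − ρ_w)/(ρ_m − ρ_c) = 2.24 km × 1.78/0.5 = 7.97 km.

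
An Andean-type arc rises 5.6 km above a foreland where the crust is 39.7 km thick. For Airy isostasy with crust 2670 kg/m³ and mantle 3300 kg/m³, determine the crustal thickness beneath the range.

Root depth r = h ρ_c / (ρ_m − ρ_c) = 5.6 km × 2670 / 630 = 23.73 km.
Total thickness = T + h + r = 39.7 km + 5.6 km + 23.73 km = 69 km.

69 km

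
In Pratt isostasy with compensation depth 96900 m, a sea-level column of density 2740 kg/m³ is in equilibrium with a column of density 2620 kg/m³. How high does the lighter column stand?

4440 m

ρ_ref D = ρ (D + h) → h = D (ρ_ref − ρ)/ρ.
h = 96900 m × (2740 − 2620)/2620 = 4440 m.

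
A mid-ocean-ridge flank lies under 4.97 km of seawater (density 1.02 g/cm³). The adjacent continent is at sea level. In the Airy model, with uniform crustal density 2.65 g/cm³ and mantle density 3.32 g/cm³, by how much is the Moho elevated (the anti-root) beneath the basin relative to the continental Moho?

12.1 km

In Airy isostatic equilibrium: replacing crust with seawater at the top is compensated by replacing crust with mantle at the base: d (ρ_c − ρ_w) = a (ρ_m − ρ_c).
a = d (ρ_c − ρ_w)/(ρ_m − ρ_c) = 4.97 km × 1.63/0.67 = 12.1 km.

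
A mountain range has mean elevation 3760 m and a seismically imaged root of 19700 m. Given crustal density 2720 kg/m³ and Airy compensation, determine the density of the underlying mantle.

Airy balance: ρ_c h = (ρ_m − ρ_c) r → ρ_m = ρ_c (1 + h/r).
ρ_m = 2720 × (1 + 3760 m/19700 m) = 3240 kg/m³.

3240 kg/m³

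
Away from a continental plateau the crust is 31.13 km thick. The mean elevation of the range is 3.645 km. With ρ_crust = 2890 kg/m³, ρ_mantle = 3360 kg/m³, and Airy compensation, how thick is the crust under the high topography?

Root depth r = h ρ_c / (ρ_m − ρ_c) = 3.645 km × 2890 / 470 = 22.41 km.
Total thickness = T + h + r = 31.13 km + 3.645 km + 22.41 km = 57.2 km.

57.2 km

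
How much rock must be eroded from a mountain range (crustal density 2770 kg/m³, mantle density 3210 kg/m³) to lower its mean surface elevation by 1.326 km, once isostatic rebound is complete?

9.67 km

Net drop Δ = e − u = e − e ρ_c/ρ_m = e (ρ_m − ρ_c)/ρ_m.
e = Δ ρ_m/(ρ_m − ρ_c) = 1.326 km × 3210/440 = 9.67 km.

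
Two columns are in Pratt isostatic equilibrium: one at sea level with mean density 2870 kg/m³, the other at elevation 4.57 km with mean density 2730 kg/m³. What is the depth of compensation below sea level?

89.1 km

ρ_ref D = ρ (D + h) → D (ρ_ref − ρ) = ρ h.
D = ρ h/(ρ_ref − ρ) = 2730 × 4.57 km/(2870 − 2730) = 89.1 km.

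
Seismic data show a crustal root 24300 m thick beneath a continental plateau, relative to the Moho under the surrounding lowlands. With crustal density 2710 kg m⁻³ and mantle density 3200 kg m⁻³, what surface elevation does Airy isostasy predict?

4390 m

By Archimedes' principle applied to the lithosphere: ρ_c h = (ρ_m − ρ_c) r.
h = r (ρ_m − ρ_c) / ρ_c = 24300 m × (3200 − 2710) / 2710 = 4390 m.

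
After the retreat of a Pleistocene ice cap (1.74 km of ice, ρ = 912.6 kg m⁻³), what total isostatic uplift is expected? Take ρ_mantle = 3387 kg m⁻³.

0.469 km

Removing the load lets mantle flow back in; uplift u satisfies ρ_ice t = ρ_m u.
u = t ρ_ice/ρ_m = 1.74 km × 912.6/3387 = 0.469 km.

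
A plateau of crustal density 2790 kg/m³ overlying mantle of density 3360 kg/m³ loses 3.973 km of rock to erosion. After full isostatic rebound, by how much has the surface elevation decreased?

0.674 km

Rebound u = e ρ_c/ρ_m = 3.973 km × 2790/3360 = 3.299 km.
Net surface drop = e − u = 3.973 km − 3.299 km = e (ρ_m − ρ_c)/ρ_m = 0.674 km.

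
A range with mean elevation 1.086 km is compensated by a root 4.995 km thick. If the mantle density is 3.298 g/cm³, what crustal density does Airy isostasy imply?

ρ_c h = (ρ_m − ρ_c) r → ρ_c (h + r) = ρ_m r → ρ_c = ρ_m r / (h + r).
ρ_c = 3.298 × 4.995 km / (1.086 km + 4.995 km) = 2.71 g/cm³.

2.71 g/cm³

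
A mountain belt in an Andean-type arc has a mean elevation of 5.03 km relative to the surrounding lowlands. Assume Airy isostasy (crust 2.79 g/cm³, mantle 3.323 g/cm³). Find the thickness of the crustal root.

Balancing pressure at the compensation depth: the weight of the topography is balanced by the buoyancy of the root, ρ_c h = (ρ_m − ρ_c) r.
r = h · ρ_c / (ρ_m − ρ_c) = 5.03 km × 2.79 / (3.323 − 2.79) = 26.3 km.

26.3 km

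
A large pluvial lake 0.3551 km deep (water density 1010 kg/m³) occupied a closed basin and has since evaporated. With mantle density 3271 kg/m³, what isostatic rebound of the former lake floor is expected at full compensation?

u = d ρ_w/ρ_m = 0.3551 km × 1010/3271 = 0.11 km.

0.11 km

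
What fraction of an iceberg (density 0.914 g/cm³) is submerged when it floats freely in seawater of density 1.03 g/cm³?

Submerged fraction = ρ_obj/ρ_fluid = 0.914/1.03 = 88.7%.

88.7%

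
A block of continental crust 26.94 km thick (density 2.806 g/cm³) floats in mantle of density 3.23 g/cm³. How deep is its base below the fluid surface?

Draft d = t ρ_obj/ρ_fluid = 26.94 km × 2.806/3.23 = 23.4 km.

23.4 km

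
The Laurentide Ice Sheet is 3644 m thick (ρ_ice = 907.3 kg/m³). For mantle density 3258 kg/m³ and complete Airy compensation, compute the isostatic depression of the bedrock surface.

Balancing pressure at the compensation depth: the ice load ρ_ice t is balanced by mantle displaced below, ρ_m s.
s = t ρ_ice / ρ_m = 3644 m × 907.3/3258 = 1010 m.

1010 m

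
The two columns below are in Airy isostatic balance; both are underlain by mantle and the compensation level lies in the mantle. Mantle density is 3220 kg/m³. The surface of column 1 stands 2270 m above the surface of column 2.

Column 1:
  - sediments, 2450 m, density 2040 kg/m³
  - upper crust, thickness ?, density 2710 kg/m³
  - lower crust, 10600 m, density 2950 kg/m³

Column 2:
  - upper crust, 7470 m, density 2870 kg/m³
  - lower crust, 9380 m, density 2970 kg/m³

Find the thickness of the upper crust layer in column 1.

12800 m

Take the compensation level at the base of the deeper column (depth z_c below the surface of column 1) and equate Σ ρ_i t_i down to z_c; mantle fills any gap and the z_c terms cancel.
Column 1: 2450×2040 + x×2710 + 10600×2950 + (z_c − 13050 − x)×3220
Column 2: 2270×0 + 7470×2870 + 9380×2970 + (z_c − 2270 − 16850)×3220
The z_c×3220 term appears on both sides and cancels. Collect the known terms of each column as K = Σ(ρt)_known − 3220 × (depth of known layers): K_1 = 36268000 − 3220×13050 = −5753000; K_2 = 49297500 − 3220×(2270 + 16850) = −12268900.
Balance: K_1 − x×(3220 − 2710) = K_2, so x = (K_1 − K_2)/(3220 − 2710) = 6515900/510 = 12800 m.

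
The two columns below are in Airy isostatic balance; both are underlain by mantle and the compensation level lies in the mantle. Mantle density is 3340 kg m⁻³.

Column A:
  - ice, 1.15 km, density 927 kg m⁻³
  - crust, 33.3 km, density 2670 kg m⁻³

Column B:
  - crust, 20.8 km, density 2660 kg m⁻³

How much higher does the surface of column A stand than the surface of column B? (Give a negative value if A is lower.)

3.28 km

For any compensation level in the mantle, the mantle terms cancel and isostasy reduces to e = (Σt_A − Σt_B) − (Σ(ρt)_A − Σ(ρt)_B) / ρ_m.
Σt_A = 34.45 km; Σt_B = 20.8 km; Σ(ρt)_A = 89977.05; Σ(ρt)_B = 55328 (in km·kg m⁻³).
e = (34.45 − 20.8) − (89977.05 − 55328) / 3340 = 3.28 km.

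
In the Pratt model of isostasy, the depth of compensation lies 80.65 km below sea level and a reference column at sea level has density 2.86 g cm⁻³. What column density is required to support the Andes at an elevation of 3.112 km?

2.75 g cm⁻³

Pratt balance: ρ_ref D = ρ (D + h).
ρ = ρ_ref D/(D + h) = 2.86 × 80.65 km/(80.65 km + 3.112 km) = 2.75 g cm⁻³.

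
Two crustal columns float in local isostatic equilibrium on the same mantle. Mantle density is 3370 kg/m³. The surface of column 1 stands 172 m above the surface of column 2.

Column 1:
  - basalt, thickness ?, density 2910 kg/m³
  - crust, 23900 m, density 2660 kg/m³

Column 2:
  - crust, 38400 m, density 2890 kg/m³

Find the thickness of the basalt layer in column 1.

Take the compensation level at the base of the deeper column (depth z_c below the surface of column 1) and equate Σ ρ_i t_i down to z_c; mantle fills any gap and the z_c terms cancel.
Column 1: x×2910 + 23900×2660 + (z_c − 23900 − x)×3370
Column 2: 172×0 + 38400×2890 + (z_c − 172 − 38400)×3370
The z_c×3370 term appears on both sides and cancels. Collect the known terms of each column as K = Σ(ρt)_known − 3370 × (depth of known layers): K_1 = 63574000 − 3370×23900 = −16969000; K_2 = 110976000 − 3370×(172 + 38400) = −19011640.
Balance: K_1 − x×(3370 − 2910) = K_2, so x = (K_1 − K_2)/(3370 − 2910) = 2042640/460 = 4440 m.

4440 m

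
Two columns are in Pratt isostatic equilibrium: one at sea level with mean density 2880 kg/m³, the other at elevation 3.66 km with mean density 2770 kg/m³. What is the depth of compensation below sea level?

92.2 km

ρ_ref D = ρ (D + h) → D (ρ_ref − ρ) = ρ h.
D = ρ h/(ρ_ref − ρ) = 2770 × 3.66 km/(2880 − 2770) = 92.2 km.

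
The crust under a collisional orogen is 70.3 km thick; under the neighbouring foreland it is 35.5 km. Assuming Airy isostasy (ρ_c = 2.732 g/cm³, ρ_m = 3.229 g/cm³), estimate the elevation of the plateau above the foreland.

Excess crust Δ = 70.3 km − 35.5 km = 34.8 km, split between elevation h and root r with h + r = Δ.
Airy balance ρ_c h = (ρ_m − ρ_c) r gives r = h ρ_c/(ρ_m − ρ_c), so h (1 + ρ_c/(ρ_m − ρ_c)) = Δ, i.e. h = Δ (ρ_m − ρ_c)/ρ_m.
h = 34.8 km × 0.497/3.229 = 5.36 km.

5.36 km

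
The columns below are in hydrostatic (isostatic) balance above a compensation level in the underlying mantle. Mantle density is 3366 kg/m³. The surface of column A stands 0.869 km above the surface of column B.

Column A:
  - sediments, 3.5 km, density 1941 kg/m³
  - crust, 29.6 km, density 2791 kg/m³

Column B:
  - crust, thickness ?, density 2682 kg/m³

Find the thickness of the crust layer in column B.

27.9 km

Take the compensation level at the base of the deeper column (depth z_c below the surface of column A) and equate Σ ρ_i t_i down to z_c; mantle fills any gap and the z_c terms cancel.
Column A: 3.5×1941 + 29.6×2791 + (z_c − 33.1)×3366
Column B: 0.869×0 + x×2682 + (z_c − 0.869 − 0 − x)×3366
The z_c×3366 term appears on both sides and cancels. Collect the known terms of each column as K = Σ(ρt)_known − 3366 × (depth of known layers): K_A = 89407.1 − 3366×33.1 = −22007.5; K_B = 0 − 3366×(0.869 + 0) = −2925.054.
Balance: K_A = K_B − x×(3366 − 2682), so x = (K_B − K_A)/(3366 − 2682) = 19082.4/684 = 27.9 km.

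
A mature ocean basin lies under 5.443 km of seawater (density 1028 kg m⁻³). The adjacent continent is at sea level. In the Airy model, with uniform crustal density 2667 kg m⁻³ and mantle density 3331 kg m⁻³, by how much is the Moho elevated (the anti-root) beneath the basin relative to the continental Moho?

In Airy isostatic equilibrium: replacing crust with seawater at the top is compensated by replacing crust with mantle at the base: d (ρ_c − ρ_w) = a (ρ_m − ρ_c).
a = d (ρ_c − ρ_w)/(ρ_m − ρ_c) = 5.443 km × 1639/664 = 13.4 km.

13.4 km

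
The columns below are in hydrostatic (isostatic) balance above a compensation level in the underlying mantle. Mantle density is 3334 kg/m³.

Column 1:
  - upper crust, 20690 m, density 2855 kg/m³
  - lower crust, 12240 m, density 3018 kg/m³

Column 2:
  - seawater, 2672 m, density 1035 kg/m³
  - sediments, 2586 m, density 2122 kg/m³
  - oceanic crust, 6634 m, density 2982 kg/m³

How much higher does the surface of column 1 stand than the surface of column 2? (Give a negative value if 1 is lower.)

For any compensation level in the mantle, the mantle terms cancel and isostasy reduces to e = (Σt_1 − Σt_2) − (Σ(ρt)_1 − Σ(ρt)_2) / ρ_m.
Σt_1 = 32930 m; Σt_2 = 11892 m; Σ(ρt)_1 = 96010270; Σ(ρt)_2 = 28035600 (in m·kg/m³).
e = (32930 − 11892) − (96010270 − 28035600) / 3334 = 650 m.

650 m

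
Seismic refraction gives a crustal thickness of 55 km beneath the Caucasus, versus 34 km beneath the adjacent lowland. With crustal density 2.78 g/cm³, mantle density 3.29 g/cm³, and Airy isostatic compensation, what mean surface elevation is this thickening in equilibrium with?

Excess crust Δ = 55 km − 34 km = 21 km, split between elevation h and root r with h + r = Δ.
Airy balance ρ_c h = (ρ_m − ρ_c) r gives r = h ρ_c/(ρ_m − ρ_c), so h (1 + ρ_c/(ρ_m − ρ_c)) = Δ, i.e. h = Δ (ρ_m − ρ_c)/ρ_m.
h = 21 km × 0.51/3.29 = 3.26 km.

3.26 km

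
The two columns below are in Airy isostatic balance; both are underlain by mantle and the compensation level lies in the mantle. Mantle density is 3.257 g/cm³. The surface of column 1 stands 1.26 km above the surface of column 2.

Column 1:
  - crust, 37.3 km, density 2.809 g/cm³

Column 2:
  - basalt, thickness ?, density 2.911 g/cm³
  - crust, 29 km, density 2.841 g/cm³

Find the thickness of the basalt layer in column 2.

Take the compensation level at the base of the deeper column (depth z_c below the surface of column 1) and equate Σ ρ_i t_i down to z_c; mantle fills any gap and the z_c terms cancel.
Column 1: 37.3×2.809 + (z_c − 37.3)×3.257
Column 2: 1.26×0 + x×2.911 + 29×2.841 + (z_c − 1.26 − 29 − x)×3.257
The z_c×3.257 term appears on both sides and cancels. Collect the known terms of each column as K = Σ(ρt)_known − 3.257 × (depth of known layers): K_1 = 104.7757 − 3.257×37.3 = −16.7104; K_2 = 82.389 − 3.257×(1.26 + 29) = −16.16782.
Balance: K_1 = K_2 − x×(3.257 − 2.911), so x = (K_2 − K_1)/(3.257 − 2.911) = 0.54258/0.346 = 1.57 km.

1.57 km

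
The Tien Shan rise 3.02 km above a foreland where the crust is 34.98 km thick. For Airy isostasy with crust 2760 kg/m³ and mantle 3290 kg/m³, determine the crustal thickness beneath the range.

Root depth r = h ρ_c / (ρ_m − ρ_c) = 3.02 km × 2760 / 530 = 15.73 km.
Total thickness = T + h + r = 34.98 km + 3.02 km + 15.73 km = 53.7 km.

53.7 km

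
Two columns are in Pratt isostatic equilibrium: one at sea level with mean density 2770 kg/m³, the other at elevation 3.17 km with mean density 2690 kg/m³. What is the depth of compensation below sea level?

107 km

ρ_ref D = ρ (D + h) → D (ρ_ref − ρ) = ρ h.
D = ρ h/(ρ_ref − ρ) = 2690 × 3.17 km/(2770 − 2690) = 107 km.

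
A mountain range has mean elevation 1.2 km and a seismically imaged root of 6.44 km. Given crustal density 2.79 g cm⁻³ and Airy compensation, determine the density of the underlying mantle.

3.31 g cm⁻³

Airy balance: ρ_c h = (ρ_m − ρ_c) r → ρ_m = ρ_c (1 + h/r).
ρ_m = 2.79 × (1 + 1.2 km/6.44 km) = 3.31 g cm⁻³.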